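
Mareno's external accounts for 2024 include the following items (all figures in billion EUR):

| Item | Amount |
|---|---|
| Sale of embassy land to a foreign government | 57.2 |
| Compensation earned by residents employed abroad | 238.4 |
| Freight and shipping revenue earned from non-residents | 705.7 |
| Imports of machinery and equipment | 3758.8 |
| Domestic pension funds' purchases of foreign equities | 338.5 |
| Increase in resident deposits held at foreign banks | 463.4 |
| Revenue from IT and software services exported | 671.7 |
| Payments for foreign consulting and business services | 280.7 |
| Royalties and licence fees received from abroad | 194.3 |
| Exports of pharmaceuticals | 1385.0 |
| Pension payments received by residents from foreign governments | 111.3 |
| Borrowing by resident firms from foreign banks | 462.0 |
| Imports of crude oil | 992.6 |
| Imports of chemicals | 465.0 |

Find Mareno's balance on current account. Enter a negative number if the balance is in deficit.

Goods: -465.0 - 3758.8 + 1385.0 - 992.6 = -3831.4
Services: 194.3 + 671.7 - 280.7 + 705.7 = 1291.0
Primary income: 238.4
Secondary income: 111.3
Current account = (-3831.4) + 1291.0 + 238.4 + 111.3 = -2190.7
(Excluded from the current account — capital account: sale of embassy land to a foreign government 57.2; financial account: domestic pension funds' purchases of foreign equities 338.5, increase in resident deposits held at foreign banks 463.4, borrowing by resident firms from foreign banks 462.0.)

-2190.7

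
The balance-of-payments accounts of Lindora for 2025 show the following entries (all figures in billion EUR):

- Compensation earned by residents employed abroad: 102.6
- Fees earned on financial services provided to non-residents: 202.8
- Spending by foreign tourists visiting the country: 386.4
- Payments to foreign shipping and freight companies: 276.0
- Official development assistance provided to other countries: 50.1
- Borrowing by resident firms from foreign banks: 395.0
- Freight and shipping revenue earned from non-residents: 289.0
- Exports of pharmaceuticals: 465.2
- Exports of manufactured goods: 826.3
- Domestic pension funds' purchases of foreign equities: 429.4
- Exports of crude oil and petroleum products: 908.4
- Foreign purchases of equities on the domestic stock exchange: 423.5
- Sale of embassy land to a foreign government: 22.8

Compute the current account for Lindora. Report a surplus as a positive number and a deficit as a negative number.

2854.6

Goods: 465.2 + 826.3 + 908.4 = 2199.9
Services: -276.0 + 289.0 + 202.8 + 386.4 = 602.2
Primary income: 102.6
Secondary income: -50.1
Current account = 2199.9 + 602.2 + 102.6 + (-50.1) = 2854.6
(Excluded from the current account — financial account: borrowing by resident firms from foreign banks 395.0, domestic pension funds' purchases of foreign equities 429.4, foreign purchases of equities on the domestic stock exchange 423.5; capital account: sale of embassy land to a foreign government 22.8.)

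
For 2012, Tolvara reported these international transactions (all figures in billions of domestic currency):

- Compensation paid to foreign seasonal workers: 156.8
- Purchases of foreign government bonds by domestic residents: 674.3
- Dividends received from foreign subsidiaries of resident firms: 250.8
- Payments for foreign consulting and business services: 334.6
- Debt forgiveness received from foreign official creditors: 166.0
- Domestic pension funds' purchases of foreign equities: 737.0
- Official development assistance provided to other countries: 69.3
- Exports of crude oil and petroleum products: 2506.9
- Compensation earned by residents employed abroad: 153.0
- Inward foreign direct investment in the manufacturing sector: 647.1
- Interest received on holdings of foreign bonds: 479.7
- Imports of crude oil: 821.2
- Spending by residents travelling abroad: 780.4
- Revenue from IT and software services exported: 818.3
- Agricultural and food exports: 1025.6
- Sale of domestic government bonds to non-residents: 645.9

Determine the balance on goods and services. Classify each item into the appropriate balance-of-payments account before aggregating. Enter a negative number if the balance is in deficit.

Goods: -821.2 + 2506.9 + 1025.6 = 2711.3
Services: -334.6 + 818.3 - 780.4 = -296.7
Trade balance = 2711.3 + (-296.7) = 2414.6
(Excluded from the trade balance — primary income: compensation paid to foreign seasonal workers 156.8, dividends received from foreign subsidiaries of resident firms 250.8, compensation earned by residents employed abroad 153.0, interest received on holdings of foreign bonds 479.7; financial account: purchases of foreign government bonds by domestic residents 674.3, domestic pension funds' purchases of foreign equities 737.0, inward foreign direct investment in the manufacturing sector 647.1, sale of domestic government bonds to non-residents 645.9; capital account: debt forgiveness received from foreign official creditors 166.0; secondary income: official development assistance provided to other countries 69.3.)

2414.6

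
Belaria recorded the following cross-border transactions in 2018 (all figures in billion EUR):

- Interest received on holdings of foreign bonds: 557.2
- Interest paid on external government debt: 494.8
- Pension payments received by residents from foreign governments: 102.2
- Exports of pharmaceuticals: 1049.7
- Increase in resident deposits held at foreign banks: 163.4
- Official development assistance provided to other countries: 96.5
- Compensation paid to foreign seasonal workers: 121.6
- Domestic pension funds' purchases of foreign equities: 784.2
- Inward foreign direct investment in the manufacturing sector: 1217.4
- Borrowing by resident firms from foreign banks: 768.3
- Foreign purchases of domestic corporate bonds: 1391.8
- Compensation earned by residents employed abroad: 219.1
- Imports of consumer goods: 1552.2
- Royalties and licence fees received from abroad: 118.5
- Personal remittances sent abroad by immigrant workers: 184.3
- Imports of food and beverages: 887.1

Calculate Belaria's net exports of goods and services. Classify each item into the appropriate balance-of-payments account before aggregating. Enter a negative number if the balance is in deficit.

-1271.1

Goods: -1552.2 - 887.1 + 1049.7 = -1389.6
Services: 118.5
Trade balance = -1389.6 + 118.5 = -1271.1
(Excluded from the trade balance — primary income: interest received on holdings of foreign bonds 557.2, interest paid on external government debt 494.8, compensation paid to foreign seasonal workers 121.6, compensation earned by residents employed abroad 219.1; secondary income: pension payments received by residents from foreign governments 102.2, official development assistance provided to other countries 96.5, personal remittances sent abroad by immigrant workers 184.3; financial account: increase in resident deposits held at foreign banks 163.4, domestic pension funds' purchases of foreign equities 784.2, inward foreign direct investment in the manufacturing sector 1217.4, borrowing by resident firms from foreign banks 768.3, foreign purchases of domestic corporate bonds 1391.8.)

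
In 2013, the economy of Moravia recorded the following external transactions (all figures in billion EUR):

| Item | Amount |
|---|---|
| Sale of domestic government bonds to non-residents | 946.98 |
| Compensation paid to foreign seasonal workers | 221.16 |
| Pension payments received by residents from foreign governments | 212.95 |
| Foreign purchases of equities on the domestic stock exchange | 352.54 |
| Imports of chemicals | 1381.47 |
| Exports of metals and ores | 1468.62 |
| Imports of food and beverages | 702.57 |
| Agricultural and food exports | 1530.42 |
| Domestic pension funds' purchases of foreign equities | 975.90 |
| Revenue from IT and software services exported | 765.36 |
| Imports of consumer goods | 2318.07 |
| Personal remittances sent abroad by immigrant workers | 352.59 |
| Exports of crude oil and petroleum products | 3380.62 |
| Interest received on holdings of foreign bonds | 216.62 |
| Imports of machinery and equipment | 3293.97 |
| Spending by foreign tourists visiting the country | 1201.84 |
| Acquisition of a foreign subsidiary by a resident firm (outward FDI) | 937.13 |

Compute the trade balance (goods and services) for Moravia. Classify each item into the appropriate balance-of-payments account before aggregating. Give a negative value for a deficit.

Goods: -3293.97 - 2318.07 - 1381.47 - 702.57 + 3380.62 + 1530.42 + 1468.62 = -1316.42
Services: 765.36 + 1201.84 = 1967.20
Trade balance = -1316.42 + 1967.20 = 650.78
(Excluded from the trade balance — financial account: sale of domestic government bonds to non-residents 946.98, foreign purchases of equities on the domestic stock exchange 352.54, domestic pension funds' purchases of foreign equities 975.90, acquisition of a foreign subsidiary by a resident firm (outward FDI) 937.13; primary income: compensation paid to foreign seasonal workers 221.16, interest received on holdings of foreign bonds 216.62; secondary income: pension payments received by residents from foreign governments 212.95, personal remittances sent abroad by immigrant workers 352.59.)

650.78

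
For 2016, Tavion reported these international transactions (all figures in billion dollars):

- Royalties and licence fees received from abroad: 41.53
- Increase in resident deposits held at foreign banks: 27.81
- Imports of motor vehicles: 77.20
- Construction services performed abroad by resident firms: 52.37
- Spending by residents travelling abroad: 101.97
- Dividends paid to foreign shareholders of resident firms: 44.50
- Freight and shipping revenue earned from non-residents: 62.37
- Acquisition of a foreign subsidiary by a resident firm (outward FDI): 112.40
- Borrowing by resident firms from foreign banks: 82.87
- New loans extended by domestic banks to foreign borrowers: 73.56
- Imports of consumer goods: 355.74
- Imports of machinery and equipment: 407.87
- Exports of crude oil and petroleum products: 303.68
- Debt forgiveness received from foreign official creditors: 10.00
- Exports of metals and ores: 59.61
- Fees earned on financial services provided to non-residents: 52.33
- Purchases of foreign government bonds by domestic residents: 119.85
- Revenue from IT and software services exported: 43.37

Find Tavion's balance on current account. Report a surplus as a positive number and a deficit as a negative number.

Goods: 59.61 - 355.74 + 303.68 - 407.87 - 77.20 = -477.52
Services: 52.37 - 101.97 + 62.37 + 43.37 + 52.33 + 41.53 = 150.00
Primary income: -44.50
Current account = (-477.52) + 150.00 + (-44.50) = -372.02
(Excluded from the current account — financial account: increase in resident deposits held at foreign banks 27.81, acquisition of a foreign subsidiary by a resident firm (outward FDI) 112.40, borrowing by resident firms from foreign banks 82.87, new loans extended by domestic banks to foreign borrowers 73.56, purchases of foreign government bonds by domestic residents 119.85; capital account: debt forgiveness received from foreign official creditors 10.00.)

-372.02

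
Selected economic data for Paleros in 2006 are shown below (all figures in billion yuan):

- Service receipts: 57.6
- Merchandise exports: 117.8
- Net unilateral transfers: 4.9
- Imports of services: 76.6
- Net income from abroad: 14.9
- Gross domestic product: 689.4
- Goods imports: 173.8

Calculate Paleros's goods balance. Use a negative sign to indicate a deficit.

Goods balance = 117.8 - 173.8 = -56.0

-56.0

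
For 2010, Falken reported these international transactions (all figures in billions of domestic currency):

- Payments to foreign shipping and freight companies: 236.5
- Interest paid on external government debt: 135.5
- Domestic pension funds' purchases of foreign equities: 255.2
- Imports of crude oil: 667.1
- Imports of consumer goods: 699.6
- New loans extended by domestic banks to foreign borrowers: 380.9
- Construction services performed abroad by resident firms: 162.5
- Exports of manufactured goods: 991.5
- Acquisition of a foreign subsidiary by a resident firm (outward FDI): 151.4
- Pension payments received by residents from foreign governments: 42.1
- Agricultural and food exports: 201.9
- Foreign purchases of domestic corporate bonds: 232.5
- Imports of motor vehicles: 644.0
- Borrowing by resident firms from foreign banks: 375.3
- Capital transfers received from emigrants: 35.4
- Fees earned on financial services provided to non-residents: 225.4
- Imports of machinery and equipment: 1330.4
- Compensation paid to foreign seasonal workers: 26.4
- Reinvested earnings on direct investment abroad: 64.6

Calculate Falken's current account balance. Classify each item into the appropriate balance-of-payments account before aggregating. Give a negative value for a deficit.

-2051.5

Goods: 991.5 - 699.6 - 1330.4 - 644.0 + 201.9 - 667.1 = -2147.7
Services: 225.4 + 162.5 - 236.5 = 151.4
Primary income: 64.6 - 26.4 - 135.5 = -97.3
Secondary income: 42.1
Current account = (-2147.7) + 151.4 + (-97.3) + 42.1 = -2051.5
(Excluded from the current account — financial account: domestic pension funds' purchases of foreign equities 255.2, new loans extended by domestic banks to foreign borrowers 380.9, acquisition of a foreign subsidiary by a resident firm (outward FDI) 151.4, foreign purchases of domestic corporate bonds 232.5, borrowing by resident firms from foreign banks 375.3; capital account: capital transfers received from emigrants 35.4.)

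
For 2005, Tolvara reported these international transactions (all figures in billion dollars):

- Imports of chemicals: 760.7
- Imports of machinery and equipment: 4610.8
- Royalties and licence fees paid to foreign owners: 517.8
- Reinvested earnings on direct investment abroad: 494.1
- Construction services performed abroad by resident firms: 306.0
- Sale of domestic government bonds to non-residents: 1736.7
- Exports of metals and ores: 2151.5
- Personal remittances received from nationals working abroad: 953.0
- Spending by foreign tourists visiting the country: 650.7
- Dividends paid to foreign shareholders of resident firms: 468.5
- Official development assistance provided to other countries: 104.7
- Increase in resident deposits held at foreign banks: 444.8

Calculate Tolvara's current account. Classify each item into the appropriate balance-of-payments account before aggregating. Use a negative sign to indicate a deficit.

-1907.2

Goods: -4610.8 - 760.7 + 2151.5 = -3220.0
Services: -517.8 + 650.7 + 306.0 = 438.9
Primary income: 494.1 - 468.5 = 25.6
Secondary income: 953.0 - 104.7 = 848.3
Current account = (-3220.0) + 438.9 + 25.6 + 848.3 = -1907.2
(Excluded from the current account — financial account: sale of domestic government bonds to non-residents 1736.7, increase in resident deposits held at foreign banks 444.8.)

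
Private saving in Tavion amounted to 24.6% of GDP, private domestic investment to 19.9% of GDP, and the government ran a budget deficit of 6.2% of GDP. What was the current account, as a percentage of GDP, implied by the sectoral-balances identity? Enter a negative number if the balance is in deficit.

By the sectoral-balances identity, CA = (S_private - I) + (T - G).
Private balance = 24.6 - 19.9 = 4.7
Government balance (T - G) = -6.2
CA = 4.7 + (-6.2) = -1.5

-1.5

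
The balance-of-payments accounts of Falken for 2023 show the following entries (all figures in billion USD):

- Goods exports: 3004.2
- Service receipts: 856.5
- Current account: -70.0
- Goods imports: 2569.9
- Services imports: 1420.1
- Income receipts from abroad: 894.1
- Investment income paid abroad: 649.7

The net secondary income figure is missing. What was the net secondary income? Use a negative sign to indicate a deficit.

-185.1

Current account = goods balance + services balance + net primary income + net secondary income
Sum of the known components = 115.1
Net secondary income = CA - (known components) = -70.0 - 115.1 = -185.1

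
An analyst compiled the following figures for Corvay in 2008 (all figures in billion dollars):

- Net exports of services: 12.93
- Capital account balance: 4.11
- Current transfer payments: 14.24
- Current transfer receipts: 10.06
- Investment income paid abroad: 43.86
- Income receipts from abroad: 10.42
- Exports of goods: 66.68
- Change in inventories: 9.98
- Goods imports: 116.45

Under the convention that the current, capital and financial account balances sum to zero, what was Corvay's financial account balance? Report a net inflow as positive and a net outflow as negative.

Goods balance = 66.68 - 116.45 = -49.77
Services balance = 12.93
Trade balance (goods + services) = -49.77 + 12.93 = -36.84
Net primary income = 10.42 - 43.86 = -33.44
Net secondary income = 10.06 - 14.24 = -4.18
Current account = -36.84 + (-33.44) + (-4.18) = -74.46
Financial account = -(-74.46 + 4.11) = 70.35

70.35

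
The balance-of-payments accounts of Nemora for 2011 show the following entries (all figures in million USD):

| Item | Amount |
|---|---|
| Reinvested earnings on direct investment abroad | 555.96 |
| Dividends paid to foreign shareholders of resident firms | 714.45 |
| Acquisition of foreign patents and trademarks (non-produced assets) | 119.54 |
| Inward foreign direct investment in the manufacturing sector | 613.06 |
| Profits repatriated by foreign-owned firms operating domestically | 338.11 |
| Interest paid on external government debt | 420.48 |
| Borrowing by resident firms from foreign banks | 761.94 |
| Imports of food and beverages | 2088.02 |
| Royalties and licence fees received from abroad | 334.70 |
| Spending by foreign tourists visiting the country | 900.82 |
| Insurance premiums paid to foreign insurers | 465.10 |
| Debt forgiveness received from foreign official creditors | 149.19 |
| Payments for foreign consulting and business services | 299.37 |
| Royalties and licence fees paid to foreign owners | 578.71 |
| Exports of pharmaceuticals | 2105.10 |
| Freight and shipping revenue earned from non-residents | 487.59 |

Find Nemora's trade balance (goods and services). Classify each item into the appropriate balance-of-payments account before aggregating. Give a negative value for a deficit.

Goods: 2105.10 - 2088.02 = 17.08
Services: -299.37 - 465.10 + 900.82 + 487.59 + 334.70 - 578.71 = 379.93
Trade balance = 17.08 + 379.93 = 397.01
(Excluded from the trade balance — primary income: reinvested earnings on direct investment abroad 555.96, dividends paid to foreign shareholders of resident firms 714.45, profits repatriated by foreign-owned firms operating domestically 338.11, interest paid on external government debt 420.48; capital account: acquisition of foreign patents and trademarks (non-produced assets) 119.54, debt forgiveness received from foreign official creditors 149.19; financial account: inward foreign direct investment in the manufacturing sector 613.06, borrowing by resident firms from foreign banks 761.94.)

397.01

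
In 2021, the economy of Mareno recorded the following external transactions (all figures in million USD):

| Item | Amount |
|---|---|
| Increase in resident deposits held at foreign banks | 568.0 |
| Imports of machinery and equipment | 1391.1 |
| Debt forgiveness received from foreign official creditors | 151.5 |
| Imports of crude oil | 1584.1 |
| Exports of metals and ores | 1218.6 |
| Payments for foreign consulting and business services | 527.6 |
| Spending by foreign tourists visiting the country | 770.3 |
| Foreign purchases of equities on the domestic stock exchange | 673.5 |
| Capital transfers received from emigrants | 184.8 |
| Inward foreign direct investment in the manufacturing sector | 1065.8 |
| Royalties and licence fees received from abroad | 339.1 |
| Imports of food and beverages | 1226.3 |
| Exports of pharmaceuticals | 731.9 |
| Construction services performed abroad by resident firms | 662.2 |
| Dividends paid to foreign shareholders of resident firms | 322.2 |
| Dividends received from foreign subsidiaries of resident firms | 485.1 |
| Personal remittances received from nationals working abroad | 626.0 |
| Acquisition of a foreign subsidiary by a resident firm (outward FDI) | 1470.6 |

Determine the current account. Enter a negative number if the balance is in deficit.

Goods: -1391.1 + 1218.6 + 731.9 - 1584.1 - 1226.3 = -2251.0
Services: 662.2 + 770.3 + 339.1 - 527.6 = 1244.0
Primary income: 485.1 - 322.2 = 162.9
Secondary income: 626.0
Current account = (-2251.0) + 1244.0 + 162.9 + 626.0 = -218.1
(Excluded from the current account — financial account: increase in resident deposits held at foreign banks 568.0, foreign purchases of equities on the domestic stock exchange 673.5, inward foreign direct investment in the manufacturing sector 1065.8, acquisition of a foreign subsidiary by a resident firm (outward FDI) 1470.6; capital account: debt forgiveness received from foreign official creditors 151.5, capital transfers received from emigrants 184.8.)

-218.1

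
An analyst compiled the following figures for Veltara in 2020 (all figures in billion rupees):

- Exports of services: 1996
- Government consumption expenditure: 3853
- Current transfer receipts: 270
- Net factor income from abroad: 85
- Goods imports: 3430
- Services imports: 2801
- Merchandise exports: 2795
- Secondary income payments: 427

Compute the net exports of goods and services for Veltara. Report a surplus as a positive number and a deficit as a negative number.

Goods balance = 2795 - 3430 = -635
Services balance = 1996 - 2801 = -805
Trade balance (goods + services) = -635 + (-805) = -1440

-1440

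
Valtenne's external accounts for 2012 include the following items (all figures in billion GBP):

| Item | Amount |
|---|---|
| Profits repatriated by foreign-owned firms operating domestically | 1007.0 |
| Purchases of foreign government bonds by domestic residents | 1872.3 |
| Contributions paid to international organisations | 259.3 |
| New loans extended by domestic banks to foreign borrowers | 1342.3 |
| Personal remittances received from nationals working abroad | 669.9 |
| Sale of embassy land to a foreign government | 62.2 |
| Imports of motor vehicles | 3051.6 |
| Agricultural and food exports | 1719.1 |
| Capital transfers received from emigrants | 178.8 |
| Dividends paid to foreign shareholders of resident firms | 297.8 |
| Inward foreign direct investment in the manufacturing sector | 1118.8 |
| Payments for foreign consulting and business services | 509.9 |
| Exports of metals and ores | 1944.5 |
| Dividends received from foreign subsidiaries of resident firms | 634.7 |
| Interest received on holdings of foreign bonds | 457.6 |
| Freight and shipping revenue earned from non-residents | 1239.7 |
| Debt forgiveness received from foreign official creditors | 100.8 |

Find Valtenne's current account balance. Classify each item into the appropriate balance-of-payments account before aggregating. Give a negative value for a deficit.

Goods: 1944.5 - 3051.6 + 1719.1 = 612.0
Services: -509.9 + 1239.7 = 729.8
Primary income: 457.6 + 634.7 - 1007.0 - 297.8 = -212.5
Secondary income: 669.9 - 259.3 = 410.6
Current account = 612.0 + 729.8 + (-212.5) + 410.6 = 1539.9
(Excluded from the current account — financial account: purchases of foreign government bonds by domestic residents 1872.3, new loans extended by domestic banks to foreign borrowers 1342.3, inward foreign direct investment in the manufacturing sector 1118.8; capital account: sale of embassy land to a foreign government 62.2, capital transfers received from emigrants 178.8, debt forgiveness received from foreign official creditors 100.8.)

1539.9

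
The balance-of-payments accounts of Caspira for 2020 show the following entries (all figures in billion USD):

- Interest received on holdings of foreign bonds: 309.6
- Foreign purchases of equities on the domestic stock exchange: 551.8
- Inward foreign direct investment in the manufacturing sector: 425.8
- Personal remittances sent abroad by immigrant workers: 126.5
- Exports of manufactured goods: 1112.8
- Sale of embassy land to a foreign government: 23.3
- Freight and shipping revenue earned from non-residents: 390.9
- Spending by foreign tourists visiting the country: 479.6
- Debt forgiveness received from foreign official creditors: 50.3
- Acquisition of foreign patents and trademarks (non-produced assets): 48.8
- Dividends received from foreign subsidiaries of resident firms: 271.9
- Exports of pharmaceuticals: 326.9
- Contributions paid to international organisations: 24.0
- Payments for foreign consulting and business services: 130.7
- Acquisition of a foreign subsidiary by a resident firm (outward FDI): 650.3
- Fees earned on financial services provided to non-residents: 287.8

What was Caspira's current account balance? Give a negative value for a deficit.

2898.3

Goods: 326.9 + 1112.8 = 1439.7
Services: 287.8 + 479.6 - 130.7 + 390.9 = 1027.6
Primary income: 309.6 + 271.9 = 581.5
Secondary income: -24.0 - 126.5 = -150.5
Current account = 1439.7 + 1027.6 + 581.5 + (-150.5) = 2898.3
(Excluded from the current account — financial account: foreign purchases of equities on the domestic stock exchange 551.8, inward foreign direct investment in the manufacturing sector 425.8, acquisition of a foreign subsidiary by a resident firm (outward FDI) 650.3; capital account: sale of embassy land to a foreign government 23.3, debt forgiveness received from foreign official creditors 50.3, acquisition of foreign patents and trademarks (non-produced assets) 48.8.)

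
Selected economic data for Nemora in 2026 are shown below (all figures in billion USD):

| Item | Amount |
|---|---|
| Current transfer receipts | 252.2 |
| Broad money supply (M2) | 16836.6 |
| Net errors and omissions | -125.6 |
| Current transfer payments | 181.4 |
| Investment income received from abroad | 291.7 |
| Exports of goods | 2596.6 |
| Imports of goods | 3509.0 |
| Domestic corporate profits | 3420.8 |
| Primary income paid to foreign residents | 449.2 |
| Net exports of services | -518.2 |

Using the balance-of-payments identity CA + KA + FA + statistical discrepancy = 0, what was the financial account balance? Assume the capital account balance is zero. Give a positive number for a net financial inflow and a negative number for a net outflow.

Goods balance = 2596.6 - 3509.0 = -912.4
Services balance = -518.2
Trade balance (goods + services) = -912.4 + (-518.2) = -1430.6
Net primary income = 291.7 - 449.2 = -157.5
Net secondary income = 252.2 - 181.4 = 70.8
Current account = -1430.6 + (-157.5) + 70.8 = -1517.3
Financial account = -(-1517.3 + (-125.6)) = 1642.9

1642.9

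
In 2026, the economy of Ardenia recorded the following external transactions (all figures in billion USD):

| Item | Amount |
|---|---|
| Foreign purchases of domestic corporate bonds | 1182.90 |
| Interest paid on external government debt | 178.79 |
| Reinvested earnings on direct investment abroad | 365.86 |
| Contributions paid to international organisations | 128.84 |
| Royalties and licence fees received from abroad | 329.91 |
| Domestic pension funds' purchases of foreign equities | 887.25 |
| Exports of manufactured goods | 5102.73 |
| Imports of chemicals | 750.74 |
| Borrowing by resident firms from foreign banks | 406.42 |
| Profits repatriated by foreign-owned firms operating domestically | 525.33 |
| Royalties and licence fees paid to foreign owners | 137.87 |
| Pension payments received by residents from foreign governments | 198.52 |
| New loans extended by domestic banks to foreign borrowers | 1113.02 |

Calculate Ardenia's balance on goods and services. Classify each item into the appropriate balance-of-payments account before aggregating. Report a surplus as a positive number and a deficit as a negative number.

4544.03

Goods: 5102.73 - 750.74 = 4351.99
Services: 329.91 - 137.87 = 192.04
Trade balance = 4351.99 + 192.04 = 4544.03
(Excluded from the trade balance — financial account: foreign purchases of domestic corporate bonds 1182.90, domestic pension funds' purchases of foreign equities 887.25, borrowing by resident firms from foreign banks 406.42, new loans extended by domestic banks to foreign borrowers 1113.02; primary income: interest paid on external government debt 178.79, reinvested earnings on direct investment abroad 365.86, profits repatriated by foreign-owned firms operating domestically 525.33; secondary income: contributions paid to international organisations 128.84, pension payments received by residents from foreign governments 198.52.)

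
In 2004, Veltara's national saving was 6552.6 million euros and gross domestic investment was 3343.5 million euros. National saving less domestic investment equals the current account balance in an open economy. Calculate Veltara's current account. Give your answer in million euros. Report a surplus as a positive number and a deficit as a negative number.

S - I = CA (net lending to the rest of the world).
CA = S - I = 6552.6 - 3343.5 = 3209.1

3209.1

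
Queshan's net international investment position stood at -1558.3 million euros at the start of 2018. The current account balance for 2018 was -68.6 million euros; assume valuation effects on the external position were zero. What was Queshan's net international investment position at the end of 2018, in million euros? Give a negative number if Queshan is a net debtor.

-1626.9

With no valuation effects, change in NIIP = current account = -68.6
End-of-year NIIP = -1558.3 + (-68.6) = -1626.9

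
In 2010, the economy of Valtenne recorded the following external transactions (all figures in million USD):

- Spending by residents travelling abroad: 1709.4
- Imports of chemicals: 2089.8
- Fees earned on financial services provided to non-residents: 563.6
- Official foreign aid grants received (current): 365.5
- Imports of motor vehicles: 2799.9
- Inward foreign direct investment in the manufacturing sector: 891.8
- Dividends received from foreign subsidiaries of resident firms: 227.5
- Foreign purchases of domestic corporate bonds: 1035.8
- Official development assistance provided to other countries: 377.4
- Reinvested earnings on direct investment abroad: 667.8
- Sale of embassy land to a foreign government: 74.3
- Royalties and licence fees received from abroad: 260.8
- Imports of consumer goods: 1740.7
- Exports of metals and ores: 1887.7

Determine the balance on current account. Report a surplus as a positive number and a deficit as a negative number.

Goods: -2799.9 - 1740.7 - 2089.8 + 1887.7 = -4742.7
Services: 563.6 - 1709.4 + 260.8 = -885.0
Primary income: 667.8 + 227.5 = 895.3
Secondary income: 365.5 - 377.4 = -11.9
Current account = (-4742.7) + (-885.0) + 895.3 + (-11.9) = -4744.3
(Excluded from the current account — financial account: inward foreign direct investment in the manufacturing sector 891.8, foreign purchases of domestic corporate bonds 1035.8; capital account: sale of embassy land to a foreign government 74.3.)

-4744.3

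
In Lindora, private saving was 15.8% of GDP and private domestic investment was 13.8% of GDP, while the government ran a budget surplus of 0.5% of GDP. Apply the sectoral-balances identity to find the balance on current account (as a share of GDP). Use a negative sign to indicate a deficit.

By the sectoral-balances identity, CA = (S_private - I) + (T - G).
Private balance = 15.8 - 13.8 = 2.0
Government balance (T - G) = 0.5
CA = 2.0 + 0.5 = 2.5

2.5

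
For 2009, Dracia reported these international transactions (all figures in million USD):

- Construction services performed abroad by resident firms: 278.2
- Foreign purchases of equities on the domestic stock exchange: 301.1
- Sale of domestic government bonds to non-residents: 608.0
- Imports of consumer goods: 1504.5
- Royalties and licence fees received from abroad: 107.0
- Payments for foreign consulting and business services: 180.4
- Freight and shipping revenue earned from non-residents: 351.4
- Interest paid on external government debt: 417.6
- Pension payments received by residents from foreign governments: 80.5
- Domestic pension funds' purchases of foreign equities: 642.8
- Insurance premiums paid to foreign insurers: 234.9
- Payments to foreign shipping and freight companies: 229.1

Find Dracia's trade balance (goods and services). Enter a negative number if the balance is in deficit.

-1412.3

Goods: -1504.5
Services: 278.2 - 229.1 - 180.4 + 107.0 + 351.4 - 234.9 = 92.2
Trade balance = -1504.5 + 92.2 = -1412.3
(Excluded from the trade balance — financial account: foreign purchases of equities on the domestic stock exchange 301.1, sale of domestic government bonds to non-residents 608.0, domestic pension funds' purchases of foreign equities 642.8; primary income: interest paid on external government debt 417.6; secondary income: pension payments received by residents from foreign governments 80.5.)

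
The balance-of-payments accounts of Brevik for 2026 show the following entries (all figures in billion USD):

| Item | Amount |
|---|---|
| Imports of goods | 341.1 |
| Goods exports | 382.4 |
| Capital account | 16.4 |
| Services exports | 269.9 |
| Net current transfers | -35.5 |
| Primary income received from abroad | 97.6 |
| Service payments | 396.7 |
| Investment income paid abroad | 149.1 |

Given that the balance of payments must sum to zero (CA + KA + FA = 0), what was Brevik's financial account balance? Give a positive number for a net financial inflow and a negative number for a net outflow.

156.1

Goods balance = 382.4 - 341.1 = 41.3
Services balance = 269.9 - 396.7 = -126.8
Trade balance (goods + services) = 41.3 + (-126.8) = -85.5
Net primary income = 97.6 - 149.1 = -51.5
Net secondary income = -35.5
Current account = -85.5 + (-51.5) + (-35.5) = -172.5
Financial account = -(-172.5 + 16.4) = 156.1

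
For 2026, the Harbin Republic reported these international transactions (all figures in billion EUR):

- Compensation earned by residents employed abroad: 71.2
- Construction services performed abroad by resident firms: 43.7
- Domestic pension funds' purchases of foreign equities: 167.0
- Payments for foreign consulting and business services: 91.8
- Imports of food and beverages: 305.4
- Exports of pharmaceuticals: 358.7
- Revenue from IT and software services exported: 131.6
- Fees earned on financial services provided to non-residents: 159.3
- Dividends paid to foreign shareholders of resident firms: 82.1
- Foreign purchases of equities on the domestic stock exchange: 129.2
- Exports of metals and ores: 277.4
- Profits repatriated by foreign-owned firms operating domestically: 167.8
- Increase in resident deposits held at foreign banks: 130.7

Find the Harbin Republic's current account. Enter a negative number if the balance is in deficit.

394.8

Goods: -305.4 + 277.4 + 358.7 = 330.7
Services: 43.7 + 131.6 + 159.3 - 91.8 = 242.8
Primary income: -82.1 - 167.8 + 71.2 = -178.7
Current account = 330.7 + 242.8 + (-178.7) = 394.8
(Excluded from the current account — financial account: domestic pension funds' purchases of foreign equities 167.0, foreign purchases of equities on the domestic stock exchange 129.2, increase in resident deposits held at foreign banks 130.7.)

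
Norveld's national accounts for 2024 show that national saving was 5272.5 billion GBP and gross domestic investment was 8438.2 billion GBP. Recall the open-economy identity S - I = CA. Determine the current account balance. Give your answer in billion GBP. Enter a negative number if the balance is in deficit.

S - I = CA (net lending to the rest of the world).
CA = S - I = 5272.5 - 8438.2 = -3165.7

-3165.7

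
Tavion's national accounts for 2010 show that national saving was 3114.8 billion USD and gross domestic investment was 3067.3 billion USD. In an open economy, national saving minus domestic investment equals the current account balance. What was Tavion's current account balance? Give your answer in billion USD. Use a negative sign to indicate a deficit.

S - I = CA (net lending to the rest of the world).
CA = S - I = 3114.8 - 3067.3 = 47.5

47.5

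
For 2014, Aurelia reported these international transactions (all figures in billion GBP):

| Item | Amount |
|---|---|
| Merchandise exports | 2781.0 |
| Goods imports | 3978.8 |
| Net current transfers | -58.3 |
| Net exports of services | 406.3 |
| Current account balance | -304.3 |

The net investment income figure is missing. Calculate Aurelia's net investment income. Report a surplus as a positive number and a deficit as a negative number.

545.5

Current account = goods balance + services balance + net primary income + net secondary income
Sum of the known components = -849.8
Net investment income = CA - (known components) = -304.3 - (-849.8) = 545.5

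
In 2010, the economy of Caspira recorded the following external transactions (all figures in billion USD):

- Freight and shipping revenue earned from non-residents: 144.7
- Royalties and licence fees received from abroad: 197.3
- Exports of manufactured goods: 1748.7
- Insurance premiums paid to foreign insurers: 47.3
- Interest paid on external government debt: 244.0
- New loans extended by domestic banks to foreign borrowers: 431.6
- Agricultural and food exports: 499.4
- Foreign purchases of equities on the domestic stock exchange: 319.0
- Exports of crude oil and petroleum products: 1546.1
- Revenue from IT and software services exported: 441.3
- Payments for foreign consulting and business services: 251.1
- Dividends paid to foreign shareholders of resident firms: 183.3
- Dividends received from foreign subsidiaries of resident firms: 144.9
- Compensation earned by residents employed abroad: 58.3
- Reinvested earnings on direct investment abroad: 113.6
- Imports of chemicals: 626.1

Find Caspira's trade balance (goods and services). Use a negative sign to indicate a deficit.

Goods: 1748.7 + 499.4 + 1546.1 - 626.1 = 3168.1
Services: -251.1 - 47.3 + 197.3 + 441.3 + 144.7 = 484.9
Trade balance = 3168.1 + 484.9 = 3653.0
(Excluded from the trade balance — primary income: interest paid on external government debt 244.0, dividends paid to foreign shareholders of resident firms 183.3, dividends received from foreign subsidiaries of resident firms 144.9, compensation earned by residents employed abroad 58.3, reinvested earnings on direct investment abroad 113.6; financial account: new loans extended by domestic banks to foreign borrowers 431.6, foreign purchases of equities on the domestic stock exchange 319.0.)

3653.0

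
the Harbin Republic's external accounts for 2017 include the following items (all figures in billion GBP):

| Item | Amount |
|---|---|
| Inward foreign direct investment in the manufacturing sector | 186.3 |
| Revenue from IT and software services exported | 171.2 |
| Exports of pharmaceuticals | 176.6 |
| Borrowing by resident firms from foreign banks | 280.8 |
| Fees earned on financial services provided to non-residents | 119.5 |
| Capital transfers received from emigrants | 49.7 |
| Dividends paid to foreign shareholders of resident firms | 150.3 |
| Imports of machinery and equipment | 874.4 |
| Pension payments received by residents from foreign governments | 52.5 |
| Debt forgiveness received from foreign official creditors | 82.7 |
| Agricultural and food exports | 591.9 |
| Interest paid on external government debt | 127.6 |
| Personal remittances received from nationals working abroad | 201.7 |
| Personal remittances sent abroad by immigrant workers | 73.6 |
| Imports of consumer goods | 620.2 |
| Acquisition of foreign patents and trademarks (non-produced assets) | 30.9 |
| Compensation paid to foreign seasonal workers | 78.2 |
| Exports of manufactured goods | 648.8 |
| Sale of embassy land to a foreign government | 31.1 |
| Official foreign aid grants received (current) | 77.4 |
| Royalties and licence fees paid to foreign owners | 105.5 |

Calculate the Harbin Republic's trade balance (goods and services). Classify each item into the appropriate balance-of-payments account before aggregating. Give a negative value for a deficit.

107.9

Goods: -620.2 + 176.6 - 874.4 + 591.9 + 648.8 = -77.3
Services: -105.5 + 171.2 + 119.5 = 185.2
Trade balance = -77.3 + 185.2 = 107.9
(Excluded from the trade balance — financial account: inward foreign direct investment in the manufacturing sector 186.3, borrowing by resident firms from foreign banks 280.8; capital account: capital transfers received from emigrants 49.7, debt forgiveness received from foreign official creditors 82.7, acquisition of foreign patents and trademarks (non-produced assets) 30.9, sale of embassy land to a foreign government 31.1; primary income: dividends paid to foreign shareholders of resident firms 150.3, interest paid on external government debt 127.6, compensation paid to foreign seasonal workers 78.2; secondary income: pension payments received by residents from foreign governments 52.5, personal remittances received from nationals working abroad 201.7, personal remittances sent abroad by immigrant workers 73.6, official foreign aid grants received (current) 77.4.)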